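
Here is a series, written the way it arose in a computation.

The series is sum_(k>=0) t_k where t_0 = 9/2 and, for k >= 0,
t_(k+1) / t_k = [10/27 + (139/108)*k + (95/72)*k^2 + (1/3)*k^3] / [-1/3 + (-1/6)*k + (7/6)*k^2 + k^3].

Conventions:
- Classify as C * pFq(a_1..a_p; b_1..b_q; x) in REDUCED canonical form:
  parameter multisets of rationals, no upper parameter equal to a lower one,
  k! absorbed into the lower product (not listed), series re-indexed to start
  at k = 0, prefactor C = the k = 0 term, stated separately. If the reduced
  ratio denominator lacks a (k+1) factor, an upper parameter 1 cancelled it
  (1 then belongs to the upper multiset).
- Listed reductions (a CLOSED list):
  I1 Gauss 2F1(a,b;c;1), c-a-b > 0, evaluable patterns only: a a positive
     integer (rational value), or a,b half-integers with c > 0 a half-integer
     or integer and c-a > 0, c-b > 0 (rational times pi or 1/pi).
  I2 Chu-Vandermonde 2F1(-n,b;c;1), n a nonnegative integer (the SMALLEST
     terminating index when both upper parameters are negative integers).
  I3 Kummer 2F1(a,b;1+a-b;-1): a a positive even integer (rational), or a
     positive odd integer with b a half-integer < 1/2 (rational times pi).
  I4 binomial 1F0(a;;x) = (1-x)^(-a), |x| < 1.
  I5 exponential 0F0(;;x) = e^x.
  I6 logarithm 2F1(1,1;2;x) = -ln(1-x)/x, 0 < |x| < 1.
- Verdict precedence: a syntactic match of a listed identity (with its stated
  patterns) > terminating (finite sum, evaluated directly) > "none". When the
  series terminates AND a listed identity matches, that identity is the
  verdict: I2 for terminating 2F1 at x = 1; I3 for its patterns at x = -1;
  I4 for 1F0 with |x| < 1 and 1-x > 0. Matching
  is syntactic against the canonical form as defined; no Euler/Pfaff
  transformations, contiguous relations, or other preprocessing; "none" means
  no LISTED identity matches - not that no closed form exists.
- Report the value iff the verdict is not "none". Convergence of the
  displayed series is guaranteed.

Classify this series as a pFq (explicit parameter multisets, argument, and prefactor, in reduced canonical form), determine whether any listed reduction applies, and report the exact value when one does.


First insight: t_0 = 9/2 here, and the expanded ratio factors over Q; C = 9/2, x = 1/3, roots give parameters.
Ratio: r(k) = (1/3) * (k+5/8) (k+8/3) / [(k-1/2) (k+1)] - rational in k, leading ratio (1/3); with t_0 = 9/2, classification follows.

Classification (C = 9/2): 2F1 with upper {5/8, 8/3}, lower {-1/2}, argument x = 1/3. Verdict: no listed reduction: x = 1/3 and upper {5/8, 8/3} fail every I1-I6 pattern.


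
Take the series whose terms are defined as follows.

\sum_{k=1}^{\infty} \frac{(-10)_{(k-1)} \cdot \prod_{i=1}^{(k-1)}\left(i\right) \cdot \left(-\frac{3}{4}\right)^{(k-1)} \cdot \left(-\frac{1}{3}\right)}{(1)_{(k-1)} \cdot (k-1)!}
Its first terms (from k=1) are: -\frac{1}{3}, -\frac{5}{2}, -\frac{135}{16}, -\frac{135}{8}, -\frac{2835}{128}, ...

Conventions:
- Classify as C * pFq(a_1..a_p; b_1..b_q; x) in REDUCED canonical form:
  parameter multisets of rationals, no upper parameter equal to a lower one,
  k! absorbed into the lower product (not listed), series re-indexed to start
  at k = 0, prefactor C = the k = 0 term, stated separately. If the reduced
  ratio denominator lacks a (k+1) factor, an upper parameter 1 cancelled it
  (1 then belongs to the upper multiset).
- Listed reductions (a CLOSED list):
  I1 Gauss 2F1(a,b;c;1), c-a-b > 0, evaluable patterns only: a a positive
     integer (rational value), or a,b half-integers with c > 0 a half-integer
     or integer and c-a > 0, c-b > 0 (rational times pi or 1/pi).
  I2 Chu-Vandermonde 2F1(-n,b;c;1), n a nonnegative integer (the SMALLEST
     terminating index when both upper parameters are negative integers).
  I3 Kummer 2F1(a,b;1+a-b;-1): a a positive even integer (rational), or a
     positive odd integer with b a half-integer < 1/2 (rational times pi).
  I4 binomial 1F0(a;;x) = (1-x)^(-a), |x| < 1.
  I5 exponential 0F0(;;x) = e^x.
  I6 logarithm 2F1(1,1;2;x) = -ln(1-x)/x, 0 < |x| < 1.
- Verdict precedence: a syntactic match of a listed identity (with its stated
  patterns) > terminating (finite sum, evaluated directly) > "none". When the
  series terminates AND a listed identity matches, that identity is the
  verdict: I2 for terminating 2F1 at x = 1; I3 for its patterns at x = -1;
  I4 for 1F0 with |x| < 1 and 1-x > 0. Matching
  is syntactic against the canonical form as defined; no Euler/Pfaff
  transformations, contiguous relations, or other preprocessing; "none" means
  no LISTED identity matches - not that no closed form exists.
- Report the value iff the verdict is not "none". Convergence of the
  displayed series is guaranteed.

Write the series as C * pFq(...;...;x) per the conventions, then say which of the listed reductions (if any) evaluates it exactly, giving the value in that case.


Canonical form: C = -\frac{1}{3} times 1F0 with upper {-10}, lower {-}, x = -\frac{3}{4}. Verdict (x = -\frac{3}{4}): the binomial series (I4) applies (the 1F0 binomial series: exponent 10, x = -\frac{3}{4}). Its exact value is -\frac{282475249}{3145728}.

Key step: t_0 = -\frac{1}{3} here, and the parameter 1 appears in both the upper and lower lists and cancels.
Step ratio: r(k) = -\frac{3}{4} * (k-10) / [(k+1)] - rational; roots negated = parameters, x = -\frac{3}{4}, C = -\frac{1}{3}.


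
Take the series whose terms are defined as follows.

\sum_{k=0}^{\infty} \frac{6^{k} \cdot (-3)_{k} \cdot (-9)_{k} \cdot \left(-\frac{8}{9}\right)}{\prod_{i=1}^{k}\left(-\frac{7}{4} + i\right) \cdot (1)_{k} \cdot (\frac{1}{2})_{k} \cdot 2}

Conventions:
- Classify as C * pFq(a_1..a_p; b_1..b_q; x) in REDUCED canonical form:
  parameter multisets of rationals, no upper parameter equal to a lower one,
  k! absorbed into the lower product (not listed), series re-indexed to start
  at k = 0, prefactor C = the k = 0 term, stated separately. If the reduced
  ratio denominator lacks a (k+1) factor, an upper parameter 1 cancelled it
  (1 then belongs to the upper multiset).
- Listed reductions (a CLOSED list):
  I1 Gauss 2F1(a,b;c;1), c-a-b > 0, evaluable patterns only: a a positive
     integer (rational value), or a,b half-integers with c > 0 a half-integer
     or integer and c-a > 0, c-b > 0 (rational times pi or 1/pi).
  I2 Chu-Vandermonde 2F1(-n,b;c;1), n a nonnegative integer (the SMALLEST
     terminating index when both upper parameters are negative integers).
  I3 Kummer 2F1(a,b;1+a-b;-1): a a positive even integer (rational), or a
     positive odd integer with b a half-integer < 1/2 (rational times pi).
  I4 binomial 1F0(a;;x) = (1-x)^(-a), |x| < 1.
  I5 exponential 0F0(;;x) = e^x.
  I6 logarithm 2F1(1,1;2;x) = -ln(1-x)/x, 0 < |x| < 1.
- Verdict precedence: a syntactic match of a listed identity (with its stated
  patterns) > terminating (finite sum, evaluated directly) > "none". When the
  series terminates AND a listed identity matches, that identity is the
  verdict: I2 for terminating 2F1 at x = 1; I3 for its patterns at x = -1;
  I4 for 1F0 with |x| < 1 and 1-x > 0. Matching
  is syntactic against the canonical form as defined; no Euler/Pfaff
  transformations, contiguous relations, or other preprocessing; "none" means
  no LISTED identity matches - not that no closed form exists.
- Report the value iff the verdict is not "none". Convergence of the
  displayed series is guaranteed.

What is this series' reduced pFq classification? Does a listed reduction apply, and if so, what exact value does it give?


The series (x = 6) is 2F2: upper {-9, -3}, lower {-\frac{3}{4}, \frac{1}{2}}, prefactor -\frac{4}{9}. Verdict: terminating - no listed pattern fits, but -3 in the upper list cuts the series at k = 3; direct evaluation. Value: \frac{30345308}{225}.

Key observation: t_0 being -\frac{4}{9}, (1)_k (C = -4/9, x = 6) is k! itself.
Consecutive-term ratio: r(k) = 6 * (k-9) (k-3) / [(k-\frac{3}{4}) (k+\frac{1}{2}) (k+1)] - poly over poly, x = 6 from leading terms; C = -\frac{4}{9} at k = 0.


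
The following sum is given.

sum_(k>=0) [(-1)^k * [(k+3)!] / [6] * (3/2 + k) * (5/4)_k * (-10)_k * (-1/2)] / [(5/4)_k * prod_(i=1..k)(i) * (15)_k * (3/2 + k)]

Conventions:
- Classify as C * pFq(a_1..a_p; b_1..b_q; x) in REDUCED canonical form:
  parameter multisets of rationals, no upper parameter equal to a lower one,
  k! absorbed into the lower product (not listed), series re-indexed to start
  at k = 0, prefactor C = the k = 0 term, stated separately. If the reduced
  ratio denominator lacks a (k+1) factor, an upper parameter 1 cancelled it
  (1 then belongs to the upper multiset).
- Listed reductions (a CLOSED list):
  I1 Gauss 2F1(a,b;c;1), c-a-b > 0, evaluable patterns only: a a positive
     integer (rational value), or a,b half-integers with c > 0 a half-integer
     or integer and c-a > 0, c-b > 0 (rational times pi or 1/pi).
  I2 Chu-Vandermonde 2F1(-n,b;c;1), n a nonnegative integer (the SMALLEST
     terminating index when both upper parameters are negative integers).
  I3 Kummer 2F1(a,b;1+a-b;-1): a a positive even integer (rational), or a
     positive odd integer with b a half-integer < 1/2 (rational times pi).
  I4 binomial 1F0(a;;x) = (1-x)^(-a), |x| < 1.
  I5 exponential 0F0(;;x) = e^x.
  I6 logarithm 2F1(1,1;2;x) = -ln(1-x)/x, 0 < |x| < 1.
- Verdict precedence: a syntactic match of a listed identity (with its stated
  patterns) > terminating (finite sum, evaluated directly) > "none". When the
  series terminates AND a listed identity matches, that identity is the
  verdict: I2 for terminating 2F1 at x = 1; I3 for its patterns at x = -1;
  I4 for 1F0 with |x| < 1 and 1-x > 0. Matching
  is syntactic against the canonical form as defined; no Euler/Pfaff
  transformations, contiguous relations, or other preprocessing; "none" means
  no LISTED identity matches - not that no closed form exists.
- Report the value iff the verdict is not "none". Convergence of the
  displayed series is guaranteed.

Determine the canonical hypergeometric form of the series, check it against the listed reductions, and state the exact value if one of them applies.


Reduced: x = -1, 2F1, upper = {-10, 4}, lower = {15}, C = -1/2. Verdict (x = -1): Kummer (I3) applies (x = -1; c = 15 equals 1+a-b for upper {-10, 4}: listed pattern). Its exact value is -91/12.

The tell: t_0 = -1/2 here, and the factor k + 3/2 cancels (top and bottom), leaving prefactor -1/2.
Step ratio: r(k) = (-1) * (k-10) (k+4) / [(k+15) (k+1)] - poly over poly, x = (-1) from leading terms; C = -1/2 at k = 0.


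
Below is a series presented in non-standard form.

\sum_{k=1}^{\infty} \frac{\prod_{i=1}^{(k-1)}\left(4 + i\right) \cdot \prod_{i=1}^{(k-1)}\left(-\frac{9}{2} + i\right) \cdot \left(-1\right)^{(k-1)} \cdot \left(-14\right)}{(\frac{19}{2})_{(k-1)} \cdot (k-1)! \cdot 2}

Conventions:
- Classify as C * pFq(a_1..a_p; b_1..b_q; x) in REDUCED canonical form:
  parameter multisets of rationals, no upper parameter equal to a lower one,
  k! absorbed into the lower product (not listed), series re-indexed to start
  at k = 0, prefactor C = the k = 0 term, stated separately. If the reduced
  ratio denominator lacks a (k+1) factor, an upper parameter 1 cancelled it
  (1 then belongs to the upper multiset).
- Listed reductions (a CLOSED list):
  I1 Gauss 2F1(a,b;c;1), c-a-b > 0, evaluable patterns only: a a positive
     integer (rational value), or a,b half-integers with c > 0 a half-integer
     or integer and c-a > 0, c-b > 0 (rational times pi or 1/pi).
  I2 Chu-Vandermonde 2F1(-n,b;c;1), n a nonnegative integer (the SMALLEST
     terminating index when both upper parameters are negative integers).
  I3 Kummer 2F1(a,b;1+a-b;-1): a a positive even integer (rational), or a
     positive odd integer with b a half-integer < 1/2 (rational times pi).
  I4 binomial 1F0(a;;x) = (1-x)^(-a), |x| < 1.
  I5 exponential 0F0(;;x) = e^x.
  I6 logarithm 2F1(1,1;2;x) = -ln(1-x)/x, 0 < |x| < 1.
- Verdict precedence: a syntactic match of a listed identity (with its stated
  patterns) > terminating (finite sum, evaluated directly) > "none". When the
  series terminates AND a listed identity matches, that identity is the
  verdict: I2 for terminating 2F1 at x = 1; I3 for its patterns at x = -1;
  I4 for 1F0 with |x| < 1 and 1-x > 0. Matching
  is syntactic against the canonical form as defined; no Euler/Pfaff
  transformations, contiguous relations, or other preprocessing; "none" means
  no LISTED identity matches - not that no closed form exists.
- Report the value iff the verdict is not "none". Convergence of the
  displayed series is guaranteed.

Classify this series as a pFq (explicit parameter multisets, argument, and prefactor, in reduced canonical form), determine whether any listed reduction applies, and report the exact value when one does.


x = -1 here; the reduced form reads 2F1, upper {-\frac{7}{2}, 5}, lower {\frac{19}{2}}, C = -7. Verdict (x = -1): Kummer's theorem (I3) applies (x = -1; c = \frac{19}{2} equals 1+a-b for upper {-\frac{7}{2}, 5}: listed pattern). Hence: \left(-\frac{5360355}{524288}\right) \cdot \pi.

Structural cue: t_0 being -7, the running product (C = -7) telescopes to a rising factorial.
Step ratio: r(k) = -1 * (k-\frac{7}{2}) (k+5) / [(k+\frac{19}{2}) (k+1)] - rational in k, leading ratio -1; with t_0 = -7, classification follows.


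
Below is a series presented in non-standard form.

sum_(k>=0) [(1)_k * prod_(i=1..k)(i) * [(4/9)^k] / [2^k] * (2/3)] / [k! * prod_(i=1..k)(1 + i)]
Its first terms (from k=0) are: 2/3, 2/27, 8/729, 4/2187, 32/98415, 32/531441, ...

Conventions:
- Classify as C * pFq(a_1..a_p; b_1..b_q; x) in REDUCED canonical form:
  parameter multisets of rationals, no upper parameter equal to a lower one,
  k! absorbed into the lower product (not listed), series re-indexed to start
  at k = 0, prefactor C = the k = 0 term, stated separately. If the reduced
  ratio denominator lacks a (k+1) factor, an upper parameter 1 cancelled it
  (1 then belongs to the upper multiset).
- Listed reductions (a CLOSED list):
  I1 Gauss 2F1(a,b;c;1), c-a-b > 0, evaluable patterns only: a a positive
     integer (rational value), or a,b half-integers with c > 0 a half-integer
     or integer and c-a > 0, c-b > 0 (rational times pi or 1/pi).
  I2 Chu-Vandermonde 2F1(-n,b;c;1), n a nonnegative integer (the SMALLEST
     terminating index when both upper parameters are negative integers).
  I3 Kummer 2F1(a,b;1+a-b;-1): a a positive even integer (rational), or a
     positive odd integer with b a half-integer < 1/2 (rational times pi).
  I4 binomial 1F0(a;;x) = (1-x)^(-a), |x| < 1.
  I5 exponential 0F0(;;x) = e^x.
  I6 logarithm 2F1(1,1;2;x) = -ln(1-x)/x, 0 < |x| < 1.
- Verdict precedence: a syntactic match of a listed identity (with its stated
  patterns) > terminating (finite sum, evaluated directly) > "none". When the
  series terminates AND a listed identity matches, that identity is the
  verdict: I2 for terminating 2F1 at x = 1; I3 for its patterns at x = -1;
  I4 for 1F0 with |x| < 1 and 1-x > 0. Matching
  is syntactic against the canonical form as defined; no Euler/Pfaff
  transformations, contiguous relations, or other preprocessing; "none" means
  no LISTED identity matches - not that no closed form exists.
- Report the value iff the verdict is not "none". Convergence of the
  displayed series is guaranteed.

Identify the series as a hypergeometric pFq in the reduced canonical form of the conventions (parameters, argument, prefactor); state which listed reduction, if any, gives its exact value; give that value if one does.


At argument 2/9: a 2F1 with upper {1, 1}, lower {2}, scaled by C = 2/3. Verdict: the logarithmic series (I6) applies (the logarithm: parameters (1,1;2), x = 2/9). Exact value: (-3) * ln(7/9).

Key observation: with t_0 = 2/3, the running product (prefactor 2/3) telescopes to a rising factorial.
Consecutive-term ratio: r(k) = (2/9) * (k+1) (k+1) / [(k+2) (k+1)] - poly over poly, x = (2/9) from leading terms; C = 2/3 at k = 0.


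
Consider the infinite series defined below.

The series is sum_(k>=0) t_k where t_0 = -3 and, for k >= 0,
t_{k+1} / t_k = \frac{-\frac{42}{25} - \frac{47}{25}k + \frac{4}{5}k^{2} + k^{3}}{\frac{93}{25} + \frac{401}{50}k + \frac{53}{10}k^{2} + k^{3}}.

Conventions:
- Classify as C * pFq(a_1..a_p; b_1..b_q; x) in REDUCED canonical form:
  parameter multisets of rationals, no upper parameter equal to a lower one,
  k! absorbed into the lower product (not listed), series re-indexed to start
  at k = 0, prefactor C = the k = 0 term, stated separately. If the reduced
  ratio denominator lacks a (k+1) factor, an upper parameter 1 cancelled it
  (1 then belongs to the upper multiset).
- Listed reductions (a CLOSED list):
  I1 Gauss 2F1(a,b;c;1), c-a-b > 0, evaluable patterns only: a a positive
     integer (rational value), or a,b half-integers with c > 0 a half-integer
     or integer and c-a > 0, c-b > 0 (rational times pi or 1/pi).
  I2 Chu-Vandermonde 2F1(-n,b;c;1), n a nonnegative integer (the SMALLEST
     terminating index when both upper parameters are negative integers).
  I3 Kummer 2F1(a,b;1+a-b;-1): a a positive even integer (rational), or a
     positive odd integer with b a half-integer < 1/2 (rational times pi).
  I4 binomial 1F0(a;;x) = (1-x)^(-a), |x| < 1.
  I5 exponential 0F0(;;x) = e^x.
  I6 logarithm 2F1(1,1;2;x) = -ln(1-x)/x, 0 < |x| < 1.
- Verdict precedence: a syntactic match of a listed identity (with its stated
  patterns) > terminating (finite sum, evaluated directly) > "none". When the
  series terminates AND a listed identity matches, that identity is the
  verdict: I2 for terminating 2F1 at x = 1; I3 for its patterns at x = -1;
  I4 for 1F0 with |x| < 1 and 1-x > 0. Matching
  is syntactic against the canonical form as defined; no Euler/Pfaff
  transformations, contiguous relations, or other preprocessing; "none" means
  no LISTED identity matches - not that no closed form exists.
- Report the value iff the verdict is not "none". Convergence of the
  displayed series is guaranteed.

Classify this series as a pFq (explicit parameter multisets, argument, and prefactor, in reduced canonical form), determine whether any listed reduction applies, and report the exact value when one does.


This is -3 * 2F1(-\frac{7}{5}, 1; \frac{31}{10}; 1) in reduced canonical form. Verdict: Gauss's theorem (I1) matches (x = 1: the Gamma ratio telescopes since c-a-b = 7/2 > 0 and a = 1 in Z>0). Exact value: -\frac{9}{5}.

Structural cue: t_0 = -3 here, and the parameter 6/5 appears in both the upper and lower lists and cancels.
Consecutive-term ratio: r(k) = 1 * (k-\frac{7}{5}) (k+1) / [(k+\frac{31}{10}) (k+1)] - rational in k. x = 1; t_0 = -3; negate the roots.


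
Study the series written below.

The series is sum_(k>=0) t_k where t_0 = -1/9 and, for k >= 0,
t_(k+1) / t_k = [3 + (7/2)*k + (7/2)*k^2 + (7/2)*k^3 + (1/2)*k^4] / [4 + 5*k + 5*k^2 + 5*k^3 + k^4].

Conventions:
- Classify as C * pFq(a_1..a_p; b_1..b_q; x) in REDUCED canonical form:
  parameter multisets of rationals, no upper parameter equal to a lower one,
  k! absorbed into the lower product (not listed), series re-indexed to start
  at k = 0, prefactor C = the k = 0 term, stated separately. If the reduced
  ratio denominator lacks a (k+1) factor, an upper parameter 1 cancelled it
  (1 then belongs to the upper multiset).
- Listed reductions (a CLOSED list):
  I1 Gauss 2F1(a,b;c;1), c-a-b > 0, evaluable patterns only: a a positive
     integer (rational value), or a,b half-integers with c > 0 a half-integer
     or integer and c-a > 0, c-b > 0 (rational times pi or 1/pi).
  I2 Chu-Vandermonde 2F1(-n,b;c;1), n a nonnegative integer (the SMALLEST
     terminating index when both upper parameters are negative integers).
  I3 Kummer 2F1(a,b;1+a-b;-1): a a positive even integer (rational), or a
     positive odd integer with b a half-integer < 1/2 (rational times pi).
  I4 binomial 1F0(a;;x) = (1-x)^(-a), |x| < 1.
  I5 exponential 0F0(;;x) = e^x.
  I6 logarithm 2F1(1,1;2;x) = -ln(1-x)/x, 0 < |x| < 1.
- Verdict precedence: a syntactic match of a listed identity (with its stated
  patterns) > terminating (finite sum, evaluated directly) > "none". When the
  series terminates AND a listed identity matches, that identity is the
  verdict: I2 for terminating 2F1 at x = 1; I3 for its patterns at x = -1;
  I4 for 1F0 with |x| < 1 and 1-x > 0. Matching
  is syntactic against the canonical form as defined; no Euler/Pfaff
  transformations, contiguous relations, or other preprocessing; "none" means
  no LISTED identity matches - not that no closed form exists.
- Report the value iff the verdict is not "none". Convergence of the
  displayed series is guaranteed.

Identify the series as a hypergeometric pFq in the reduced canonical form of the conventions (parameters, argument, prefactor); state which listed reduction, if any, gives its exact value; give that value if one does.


Prefactor -1/9, argument 1/2: 2F1 with upper {1, 6} over lower {4}. Verdict: none (x = 1/2): each listed identity misses the multisets {1, 6} ; {4}.

Key step: x = (1/2) and factor the ratio over Q (C = -1/9, x = 1/2): negated roots = parameters.
Term ratio: r(k) = (1/2) * (k+1) (k+6) / [(k+4) (k+1)] - poly over poly, x = (1/2) from leading terms; C = -1/9 at k = 0.


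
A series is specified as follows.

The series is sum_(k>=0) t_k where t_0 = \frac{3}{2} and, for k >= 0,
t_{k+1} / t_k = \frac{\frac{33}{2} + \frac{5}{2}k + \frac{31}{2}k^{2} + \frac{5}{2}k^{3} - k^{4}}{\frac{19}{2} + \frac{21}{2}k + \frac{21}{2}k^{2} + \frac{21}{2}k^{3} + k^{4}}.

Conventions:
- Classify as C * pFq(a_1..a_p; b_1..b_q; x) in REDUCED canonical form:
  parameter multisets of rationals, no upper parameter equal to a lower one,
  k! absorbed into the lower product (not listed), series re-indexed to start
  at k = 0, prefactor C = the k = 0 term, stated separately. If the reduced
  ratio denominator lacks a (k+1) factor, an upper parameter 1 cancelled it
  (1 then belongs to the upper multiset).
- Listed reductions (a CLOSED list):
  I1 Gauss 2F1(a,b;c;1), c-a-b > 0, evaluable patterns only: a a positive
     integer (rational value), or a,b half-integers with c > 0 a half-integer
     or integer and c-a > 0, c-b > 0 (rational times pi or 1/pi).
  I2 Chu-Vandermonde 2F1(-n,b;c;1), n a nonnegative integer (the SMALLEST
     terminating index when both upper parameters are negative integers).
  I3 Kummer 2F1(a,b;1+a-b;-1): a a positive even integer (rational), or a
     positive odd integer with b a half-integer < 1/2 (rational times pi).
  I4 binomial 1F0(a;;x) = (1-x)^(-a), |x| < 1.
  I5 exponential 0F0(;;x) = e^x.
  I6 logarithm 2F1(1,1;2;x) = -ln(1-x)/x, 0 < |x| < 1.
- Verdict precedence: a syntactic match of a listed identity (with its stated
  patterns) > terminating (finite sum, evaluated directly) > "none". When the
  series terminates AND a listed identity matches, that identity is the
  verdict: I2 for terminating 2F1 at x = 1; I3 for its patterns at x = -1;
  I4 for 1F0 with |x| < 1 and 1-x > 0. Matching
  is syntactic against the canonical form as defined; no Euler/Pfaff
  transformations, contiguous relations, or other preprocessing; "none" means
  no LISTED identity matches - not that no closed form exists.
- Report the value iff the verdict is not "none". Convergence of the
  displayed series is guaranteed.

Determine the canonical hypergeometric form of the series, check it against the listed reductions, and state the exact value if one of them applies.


x = -1 here; the reduced form reads 2F1, upper {-\frac{11}{2}, 3}, lower {\frac{19}{2}}, C = \frac{3}{2}. Verdict: the Kummer evaluation I3 matches (x = -1; c = \frac{19}{2} equals 1+a-b for upper {-\frac{11}{2}, 3}: listed pattern). Its exact value is \frac{328185}{131072} \cdot \pi.

Key step: t_0 being \frac{3}{2}, cancel k^2 + 1 from the displayed ratio first; then C = 3/2, x = -1.
Consecutive-term ratio: r(k) = -1 * (k-\frac{11}{2}) (k+3) / [(k+\frac{19}{2}) (k+1)] - rational in k, leading ratio -1; with t_0 = \frac{3}{2}, classification follows.


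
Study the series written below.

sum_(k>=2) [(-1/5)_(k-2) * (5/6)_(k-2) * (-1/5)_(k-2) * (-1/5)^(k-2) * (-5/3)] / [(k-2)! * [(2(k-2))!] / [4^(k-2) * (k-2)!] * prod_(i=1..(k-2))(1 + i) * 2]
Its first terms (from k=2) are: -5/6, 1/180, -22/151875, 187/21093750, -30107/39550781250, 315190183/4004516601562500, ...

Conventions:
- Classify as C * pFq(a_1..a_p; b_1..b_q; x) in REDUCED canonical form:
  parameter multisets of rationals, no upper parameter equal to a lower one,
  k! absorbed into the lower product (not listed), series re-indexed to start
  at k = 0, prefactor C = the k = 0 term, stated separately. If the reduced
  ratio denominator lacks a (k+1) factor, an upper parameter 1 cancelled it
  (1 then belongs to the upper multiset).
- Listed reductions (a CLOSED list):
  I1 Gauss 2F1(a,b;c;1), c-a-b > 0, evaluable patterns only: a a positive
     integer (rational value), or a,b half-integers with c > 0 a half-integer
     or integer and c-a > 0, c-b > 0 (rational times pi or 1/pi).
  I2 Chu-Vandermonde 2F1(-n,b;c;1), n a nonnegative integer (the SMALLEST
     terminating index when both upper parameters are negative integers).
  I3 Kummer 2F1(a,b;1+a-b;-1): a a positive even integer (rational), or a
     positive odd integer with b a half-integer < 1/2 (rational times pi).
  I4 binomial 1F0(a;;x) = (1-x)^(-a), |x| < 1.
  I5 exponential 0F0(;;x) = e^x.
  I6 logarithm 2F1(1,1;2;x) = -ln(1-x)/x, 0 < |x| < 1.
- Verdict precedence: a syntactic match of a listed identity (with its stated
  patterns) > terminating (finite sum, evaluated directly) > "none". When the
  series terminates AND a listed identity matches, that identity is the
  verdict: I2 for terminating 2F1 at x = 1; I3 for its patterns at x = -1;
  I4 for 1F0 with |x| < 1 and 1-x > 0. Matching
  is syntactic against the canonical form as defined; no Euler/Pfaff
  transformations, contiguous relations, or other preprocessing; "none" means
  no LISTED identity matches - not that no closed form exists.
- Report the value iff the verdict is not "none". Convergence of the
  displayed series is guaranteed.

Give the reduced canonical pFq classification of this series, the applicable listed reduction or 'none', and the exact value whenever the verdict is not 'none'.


x = -1/5 here; the reduced form reads 3F2, upper {-1/5, -1/5, 5/6}, lower {1/2, 2}, C = -5/6. Verdict: none - at argument -1/5 the multisets {-1/5, -1/5, 5/6} ; {1/2, 2} match no listed identity.

The tell: from the first term -5/6: the lower running product (C = -5/6) is a rising factorial.
Adjacent-term ratio: r(k) = (-1/5) * (k-1/5) (k-1/5) (k+5/6) / [(k+1/2) (k+2) (k+1)] - rational in k, leading ratio (-1/5); with t_0 = -5/6, classification follows.


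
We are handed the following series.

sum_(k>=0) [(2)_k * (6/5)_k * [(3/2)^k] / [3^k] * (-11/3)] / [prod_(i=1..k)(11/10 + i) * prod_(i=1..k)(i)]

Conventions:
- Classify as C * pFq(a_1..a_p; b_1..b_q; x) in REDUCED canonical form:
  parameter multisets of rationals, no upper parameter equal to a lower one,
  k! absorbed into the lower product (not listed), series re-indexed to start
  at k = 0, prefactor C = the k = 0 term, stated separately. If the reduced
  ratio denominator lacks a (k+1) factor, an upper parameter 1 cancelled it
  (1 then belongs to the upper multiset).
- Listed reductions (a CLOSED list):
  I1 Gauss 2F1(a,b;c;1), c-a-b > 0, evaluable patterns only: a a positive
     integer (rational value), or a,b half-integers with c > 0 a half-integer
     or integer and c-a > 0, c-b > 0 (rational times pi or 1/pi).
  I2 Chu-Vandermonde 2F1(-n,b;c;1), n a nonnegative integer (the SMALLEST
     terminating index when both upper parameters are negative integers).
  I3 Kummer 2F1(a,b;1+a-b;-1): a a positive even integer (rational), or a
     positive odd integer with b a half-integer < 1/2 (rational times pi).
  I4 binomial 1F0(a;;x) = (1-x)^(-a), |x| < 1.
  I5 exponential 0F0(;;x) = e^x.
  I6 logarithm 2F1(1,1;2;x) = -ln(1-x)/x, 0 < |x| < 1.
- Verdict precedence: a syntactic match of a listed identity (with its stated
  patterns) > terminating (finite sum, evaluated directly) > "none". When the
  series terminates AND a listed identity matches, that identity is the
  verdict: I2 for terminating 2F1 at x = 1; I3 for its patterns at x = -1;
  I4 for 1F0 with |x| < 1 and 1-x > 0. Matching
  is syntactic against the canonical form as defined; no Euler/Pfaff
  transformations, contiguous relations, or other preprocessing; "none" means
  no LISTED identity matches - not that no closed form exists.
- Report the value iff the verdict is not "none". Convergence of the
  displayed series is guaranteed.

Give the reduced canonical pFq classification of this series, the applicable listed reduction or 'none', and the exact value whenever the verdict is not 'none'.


Key observation: from the first term -11/3: the lower running product (C = -11/3) is a rising factorial.
Ratio: r(k) = (1/2) * (k+6/5) (k+2) / [(k+21/10) (k+1)] - rational in k. x = (1/2); t_0 = -11/3; negate the roots.

x = 1/2 here; the reduced form reads 2F1, upper {6/5, 2}, lower {21/10}, C = -11/3. Verdict: none here - no I1-I6 shape fits x = 1/2 with lower {21/10}.


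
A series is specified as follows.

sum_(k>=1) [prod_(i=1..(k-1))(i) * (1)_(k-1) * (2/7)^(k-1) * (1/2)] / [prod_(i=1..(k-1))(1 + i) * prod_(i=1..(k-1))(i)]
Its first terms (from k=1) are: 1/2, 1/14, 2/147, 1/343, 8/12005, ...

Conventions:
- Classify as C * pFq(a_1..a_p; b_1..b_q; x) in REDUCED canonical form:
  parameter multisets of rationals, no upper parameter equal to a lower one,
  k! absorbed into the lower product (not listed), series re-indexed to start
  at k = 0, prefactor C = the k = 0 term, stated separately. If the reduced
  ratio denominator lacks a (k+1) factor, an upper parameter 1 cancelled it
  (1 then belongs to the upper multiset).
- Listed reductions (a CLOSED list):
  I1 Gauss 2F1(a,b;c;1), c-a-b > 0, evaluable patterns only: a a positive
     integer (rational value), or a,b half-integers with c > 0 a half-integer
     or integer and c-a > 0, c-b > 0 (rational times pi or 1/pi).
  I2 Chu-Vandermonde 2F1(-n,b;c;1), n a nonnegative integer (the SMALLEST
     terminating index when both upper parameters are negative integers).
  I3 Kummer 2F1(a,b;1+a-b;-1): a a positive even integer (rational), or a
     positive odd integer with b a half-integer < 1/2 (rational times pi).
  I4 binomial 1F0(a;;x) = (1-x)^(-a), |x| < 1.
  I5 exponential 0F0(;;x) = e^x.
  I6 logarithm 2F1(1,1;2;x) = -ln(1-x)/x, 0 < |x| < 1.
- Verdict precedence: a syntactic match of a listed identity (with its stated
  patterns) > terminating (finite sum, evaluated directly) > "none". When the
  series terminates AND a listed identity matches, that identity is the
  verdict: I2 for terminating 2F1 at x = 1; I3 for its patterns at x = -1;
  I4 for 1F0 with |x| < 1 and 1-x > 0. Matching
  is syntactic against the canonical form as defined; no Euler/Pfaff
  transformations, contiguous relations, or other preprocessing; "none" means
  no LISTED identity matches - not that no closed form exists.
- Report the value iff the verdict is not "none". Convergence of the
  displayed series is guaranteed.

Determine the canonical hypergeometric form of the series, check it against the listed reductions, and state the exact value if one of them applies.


This is 1/2 * 2F1(1, 1; 2; 2/7) in reduced canonical form. Verdict: logarithm (I6) matches (the logarithm: parameters (1,1;2), x = 2/7). Hence: (-7/4) * ln(5/7).

Key step: t_0 = 1/2 here, and the lower running product (C = 1/2, x = 2/7) is a rising factorial.
Adjacent-term ratio: r(k) = (2/7) * (k+1) (k+1) / [(k+2) (k+1)] - rational in k. x = (2/7); t_0 = 1/2; negate the roots.


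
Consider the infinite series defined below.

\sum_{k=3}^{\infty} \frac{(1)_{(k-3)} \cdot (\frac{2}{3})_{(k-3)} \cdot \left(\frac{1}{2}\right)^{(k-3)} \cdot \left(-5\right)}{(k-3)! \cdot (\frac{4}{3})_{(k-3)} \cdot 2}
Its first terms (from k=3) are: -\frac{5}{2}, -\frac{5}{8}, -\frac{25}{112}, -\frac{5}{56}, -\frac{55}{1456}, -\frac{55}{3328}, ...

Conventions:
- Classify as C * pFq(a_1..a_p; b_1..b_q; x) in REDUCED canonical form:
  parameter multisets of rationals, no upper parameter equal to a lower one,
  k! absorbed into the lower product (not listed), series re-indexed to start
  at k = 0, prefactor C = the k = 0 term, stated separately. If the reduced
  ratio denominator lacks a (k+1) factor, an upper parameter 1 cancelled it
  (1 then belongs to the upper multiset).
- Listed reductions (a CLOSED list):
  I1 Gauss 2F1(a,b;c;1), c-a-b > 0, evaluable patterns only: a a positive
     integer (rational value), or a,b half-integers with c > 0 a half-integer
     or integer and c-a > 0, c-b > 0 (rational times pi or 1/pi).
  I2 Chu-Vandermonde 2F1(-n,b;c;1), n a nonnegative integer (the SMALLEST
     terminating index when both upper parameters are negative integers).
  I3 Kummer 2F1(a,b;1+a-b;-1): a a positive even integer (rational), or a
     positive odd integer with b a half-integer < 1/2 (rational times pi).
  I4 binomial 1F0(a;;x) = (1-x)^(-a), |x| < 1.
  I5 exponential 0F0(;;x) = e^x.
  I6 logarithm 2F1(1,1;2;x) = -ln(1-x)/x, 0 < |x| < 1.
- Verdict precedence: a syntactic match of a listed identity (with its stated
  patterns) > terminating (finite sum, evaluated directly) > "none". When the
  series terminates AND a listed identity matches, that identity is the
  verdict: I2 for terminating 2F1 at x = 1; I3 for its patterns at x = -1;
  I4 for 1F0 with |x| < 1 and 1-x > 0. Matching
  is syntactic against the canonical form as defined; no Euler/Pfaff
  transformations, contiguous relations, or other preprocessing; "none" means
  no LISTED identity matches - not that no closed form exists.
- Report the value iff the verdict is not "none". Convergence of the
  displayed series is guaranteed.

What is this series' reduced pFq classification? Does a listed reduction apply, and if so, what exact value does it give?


At argument \frac{1}{2}: a 2F1 with upper {\frac{2}{3}, 1}, lower {\frac{4}{3}}, scaled by C = -\frac{5}{2}. Verdict: none (x = \frac{1}{2}): each listed identity misses the multisets {\frac{2}{3}, 1} ; {\frac{4}{3}}.

Structural cue: x = \frac{1}{2} and the constant factors (prefactor -5/2) combine into one prefactor.
Term ratio: r(k) = \frac{1}{2} * (k+\frac{2}{3}) (k+1) / [(k+\frac{4}{3}) (k+1)] - rational in k, leading ratio \frac{1}{2}; with t_0 = -\frac{5}{2}, classification follows.


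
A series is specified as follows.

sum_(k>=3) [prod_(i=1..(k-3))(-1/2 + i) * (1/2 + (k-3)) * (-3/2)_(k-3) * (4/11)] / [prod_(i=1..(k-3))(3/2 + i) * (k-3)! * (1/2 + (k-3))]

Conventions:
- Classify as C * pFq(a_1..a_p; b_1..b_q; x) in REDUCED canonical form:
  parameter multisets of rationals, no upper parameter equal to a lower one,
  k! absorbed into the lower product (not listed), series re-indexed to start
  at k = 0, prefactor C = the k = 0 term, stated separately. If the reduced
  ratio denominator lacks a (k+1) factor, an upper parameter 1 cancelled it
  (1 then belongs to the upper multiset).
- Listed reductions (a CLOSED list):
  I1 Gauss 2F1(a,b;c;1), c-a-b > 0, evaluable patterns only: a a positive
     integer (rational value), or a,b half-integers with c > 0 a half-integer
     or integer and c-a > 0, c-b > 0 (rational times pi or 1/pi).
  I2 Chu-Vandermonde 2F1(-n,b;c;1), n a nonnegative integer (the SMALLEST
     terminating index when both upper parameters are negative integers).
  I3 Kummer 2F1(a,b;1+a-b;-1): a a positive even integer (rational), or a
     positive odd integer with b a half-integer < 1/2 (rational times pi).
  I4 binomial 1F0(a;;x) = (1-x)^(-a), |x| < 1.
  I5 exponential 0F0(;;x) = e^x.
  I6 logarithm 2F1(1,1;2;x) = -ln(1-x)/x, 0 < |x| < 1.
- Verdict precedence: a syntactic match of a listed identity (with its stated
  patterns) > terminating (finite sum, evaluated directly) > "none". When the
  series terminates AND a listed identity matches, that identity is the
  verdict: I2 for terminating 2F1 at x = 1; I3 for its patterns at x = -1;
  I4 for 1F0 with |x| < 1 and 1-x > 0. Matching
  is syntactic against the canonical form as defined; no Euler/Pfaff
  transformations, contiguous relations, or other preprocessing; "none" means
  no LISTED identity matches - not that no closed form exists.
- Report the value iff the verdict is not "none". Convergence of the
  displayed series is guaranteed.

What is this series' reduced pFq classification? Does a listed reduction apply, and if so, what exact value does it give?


The tell: from the first term 4/11: the lower running product (C = 4/11) is a rising factorial.
Consecutive-term ratio: r(k) = 1 * (k-3/2) (k+1/2) / [(k+5/2) (k+1)] - rational in k. x = 1; t_0 = 4/11; negate the roots.

Reduced: x = 1, 2F1, upper = {-3/2, 1/2}, lower = {5/2}, C = 4/11. Verdict: Gauss (I1, half-integer pattern) fires (x = 1; upper {-3/2, 1/2} half-integers, c = 5/2 in the evaluable pattern). Sum: (15/176) * pi.


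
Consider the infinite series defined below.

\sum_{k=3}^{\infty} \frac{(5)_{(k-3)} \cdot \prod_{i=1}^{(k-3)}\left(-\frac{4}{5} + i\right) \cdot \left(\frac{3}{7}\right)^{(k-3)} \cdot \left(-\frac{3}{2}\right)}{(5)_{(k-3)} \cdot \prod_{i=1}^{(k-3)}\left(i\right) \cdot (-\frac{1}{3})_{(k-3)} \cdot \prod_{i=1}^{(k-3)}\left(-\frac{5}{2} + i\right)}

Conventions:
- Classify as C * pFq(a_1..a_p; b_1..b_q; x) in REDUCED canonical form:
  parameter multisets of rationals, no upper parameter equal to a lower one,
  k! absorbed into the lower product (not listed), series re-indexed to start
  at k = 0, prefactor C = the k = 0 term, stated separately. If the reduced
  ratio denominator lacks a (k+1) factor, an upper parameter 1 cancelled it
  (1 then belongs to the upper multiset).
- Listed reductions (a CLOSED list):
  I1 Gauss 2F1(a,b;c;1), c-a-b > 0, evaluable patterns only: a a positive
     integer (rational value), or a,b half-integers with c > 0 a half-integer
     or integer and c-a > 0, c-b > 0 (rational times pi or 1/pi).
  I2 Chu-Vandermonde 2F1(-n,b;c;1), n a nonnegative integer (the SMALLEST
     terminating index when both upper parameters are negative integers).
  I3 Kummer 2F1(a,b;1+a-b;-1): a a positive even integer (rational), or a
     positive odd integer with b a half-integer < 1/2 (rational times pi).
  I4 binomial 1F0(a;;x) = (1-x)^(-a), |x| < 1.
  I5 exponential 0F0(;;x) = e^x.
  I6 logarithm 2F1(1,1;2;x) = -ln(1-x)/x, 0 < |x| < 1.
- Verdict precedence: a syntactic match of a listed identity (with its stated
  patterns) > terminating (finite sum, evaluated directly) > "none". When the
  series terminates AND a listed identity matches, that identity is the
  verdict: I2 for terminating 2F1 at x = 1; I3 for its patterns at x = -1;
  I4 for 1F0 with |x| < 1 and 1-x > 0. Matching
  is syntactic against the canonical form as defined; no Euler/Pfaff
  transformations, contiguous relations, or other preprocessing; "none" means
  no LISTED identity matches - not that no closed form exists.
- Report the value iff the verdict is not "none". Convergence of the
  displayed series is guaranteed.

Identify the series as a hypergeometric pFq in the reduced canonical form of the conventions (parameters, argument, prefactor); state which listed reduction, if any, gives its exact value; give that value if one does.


This is -\frac{3}{2} * 1F2(\frac{1}{5}; -\frac{3}{2}, -\frac{1}{3}; \frac{3}{7}) in reduced canonical form. Verdict: none (x = \frac{3}{7}): each listed identity misses the multisets {\frac{1}{5}} ; {-\frac{3}{2}, -\frac{1}{3}}.

The tell: from the first term -\frac{3}{2}: the lower running product (prefactor -3/2) is a rising factorial.
Consecutive-term ratio: r(k) = \frac{3}{7} * (k+\frac{1}{5}) / [(k-\frac{3}{2}) (k-\frac{1}{3}) (k+1)] - rational in k, leading ratio \frac{3}{7}; with t_0 = -\frac{3}{2}, classification follows.


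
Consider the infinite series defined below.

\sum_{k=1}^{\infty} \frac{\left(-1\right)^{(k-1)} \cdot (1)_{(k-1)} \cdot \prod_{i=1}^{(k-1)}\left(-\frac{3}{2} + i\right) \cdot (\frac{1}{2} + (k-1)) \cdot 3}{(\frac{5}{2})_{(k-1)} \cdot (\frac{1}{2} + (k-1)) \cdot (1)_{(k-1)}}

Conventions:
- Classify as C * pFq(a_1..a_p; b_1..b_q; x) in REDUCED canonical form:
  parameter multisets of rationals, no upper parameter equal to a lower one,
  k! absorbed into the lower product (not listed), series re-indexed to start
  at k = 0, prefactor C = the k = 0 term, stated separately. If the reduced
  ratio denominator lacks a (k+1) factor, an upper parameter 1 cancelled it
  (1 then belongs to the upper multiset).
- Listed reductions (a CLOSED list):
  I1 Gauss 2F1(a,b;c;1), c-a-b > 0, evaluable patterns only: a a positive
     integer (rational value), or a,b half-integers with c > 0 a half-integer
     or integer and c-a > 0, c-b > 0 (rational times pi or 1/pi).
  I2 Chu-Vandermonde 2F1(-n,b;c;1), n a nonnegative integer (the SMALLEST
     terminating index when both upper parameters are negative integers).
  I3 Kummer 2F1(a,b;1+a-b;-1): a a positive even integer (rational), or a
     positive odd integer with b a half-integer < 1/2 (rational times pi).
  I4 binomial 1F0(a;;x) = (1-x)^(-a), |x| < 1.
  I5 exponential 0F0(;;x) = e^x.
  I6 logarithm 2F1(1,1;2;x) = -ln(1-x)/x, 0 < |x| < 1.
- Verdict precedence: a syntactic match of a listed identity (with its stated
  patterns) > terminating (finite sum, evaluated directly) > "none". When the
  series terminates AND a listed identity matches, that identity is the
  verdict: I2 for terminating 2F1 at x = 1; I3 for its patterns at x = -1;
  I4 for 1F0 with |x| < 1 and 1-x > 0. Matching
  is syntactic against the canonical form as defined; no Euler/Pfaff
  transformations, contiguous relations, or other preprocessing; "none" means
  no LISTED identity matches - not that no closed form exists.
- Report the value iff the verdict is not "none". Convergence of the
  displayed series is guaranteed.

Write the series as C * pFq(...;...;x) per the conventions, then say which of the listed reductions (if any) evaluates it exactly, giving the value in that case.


Classification (C = 3): 2F1 with upper {-\frac{1}{2}, 1}, lower {\frac{5}{2}}, argument x = -1. Verdict: this is the Kummer evaluation I3 (x = -1; c = \frac{5}{2} equals 1+a-b for upper {-\frac{1}{2}, 1}: listed pattern). Value: \frac{9}{8} \cdot \pi.

Key step: with t_0 = 3, the running product (C = 3) telescopes to a rising factorial.
Consecutive-term ratio: r(k) = -1 * (k-\frac{1}{2}) (k+1) / [(k+\frac{5}{2}) (k+1)] - rational; roots negated = parameters, x = -1, C = 3.
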